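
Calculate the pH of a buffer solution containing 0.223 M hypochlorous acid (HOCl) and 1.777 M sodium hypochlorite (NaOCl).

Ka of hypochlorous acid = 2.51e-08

pKa = -log(2.51e-08) = 7.60. pH = pKa + log([A⁻]/[HA]) = 7.60 + log(1.777/0.223)

pH = 8.50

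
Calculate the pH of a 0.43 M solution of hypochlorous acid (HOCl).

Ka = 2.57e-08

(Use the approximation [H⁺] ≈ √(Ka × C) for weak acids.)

[H⁺] = √(Ka × C) = √(2.57e-08 × 0.43) = 1.0512e-04. pH = -log(1.0512e-04)

pH = 3.98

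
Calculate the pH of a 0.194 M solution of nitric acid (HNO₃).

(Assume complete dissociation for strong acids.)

[H⁺] = 0.194 M for strong acid. pH = -log[H⁺] = -log(0.194)

pH = 0.71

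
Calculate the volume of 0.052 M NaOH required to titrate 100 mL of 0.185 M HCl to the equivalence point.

At equivalence: moles acid = moles base. moles HCl = 0.185 × 100/1000 = 0.0185 mol. V_base = moles / 0.052 × 1000 = 355.8 mL.

V_{base} = 355.8 mL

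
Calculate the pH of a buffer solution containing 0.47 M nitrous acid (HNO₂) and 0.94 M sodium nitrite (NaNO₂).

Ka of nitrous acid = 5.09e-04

pKa = -log(5.09e-04) = 3.29. pH = pKa + log([A⁻]/[HA]) = 3.29 + log(0.94/0.47)

pH = 3.59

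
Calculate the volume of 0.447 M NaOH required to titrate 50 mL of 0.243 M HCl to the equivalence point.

At equivalence: moles acid = moles base. moles HCl = 0.243 × 50/1000 = 0.01215 mol. V_base = moles / 0.447 × 1000 = 27.2 mL.

V_{base} = 27.2 mL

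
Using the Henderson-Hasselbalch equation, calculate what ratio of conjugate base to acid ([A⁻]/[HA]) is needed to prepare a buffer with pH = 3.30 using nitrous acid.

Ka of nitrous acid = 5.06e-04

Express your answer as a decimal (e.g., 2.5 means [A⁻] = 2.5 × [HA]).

pKa = -log(5.06e-04) = 3.2958. pH = pKa + log([A⁻]/[HA]), so log([A⁻]/[HA]) = pH − pKa = 3.30 − 3.2958 = 0.0042. [A⁻]/[HA] = 10^(0.0042) = 1.01

[A⁻]/[HA] = 1.01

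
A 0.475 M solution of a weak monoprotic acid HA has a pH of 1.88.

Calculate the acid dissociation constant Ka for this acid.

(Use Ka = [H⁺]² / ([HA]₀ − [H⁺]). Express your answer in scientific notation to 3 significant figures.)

[H⁺] = 10^(−pH) = 10^(−1.88) = 1.318e-02 M. For HA ⇌ H⁺ + A⁻, Ka = [H⁺][A⁻]/[HA] = [H⁺]² / ([HA]₀ − [H⁺]) = (1.318e-02)² / (0.475 − 1.318e-02) = 3.76e-04.

K_a = 3.76e-04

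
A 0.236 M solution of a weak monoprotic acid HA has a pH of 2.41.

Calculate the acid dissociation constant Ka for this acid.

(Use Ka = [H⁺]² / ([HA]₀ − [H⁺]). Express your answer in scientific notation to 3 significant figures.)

[H⁺] = 10^(−pH) = 10^(−2.41) = 3.890e-03 M. For HA ⇌ H⁺ + A⁻, Ka = [H⁺][A⁻]/[HA] = [H⁺]² / ([HA]₀ − [H⁺]) = (3.890e-03)² / (0.236 − 3.890e-03) = 6.52e-05.

K_a = 6.52e-05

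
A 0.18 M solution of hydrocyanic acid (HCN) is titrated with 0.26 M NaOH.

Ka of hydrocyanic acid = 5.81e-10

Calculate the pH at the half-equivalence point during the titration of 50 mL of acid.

At half-equivalence [HA] = [A⁻], so Henderson-Hasselbalch gives pH = pKa = -log(5.81e-10) = 9.24.

pH = pKa = 9.24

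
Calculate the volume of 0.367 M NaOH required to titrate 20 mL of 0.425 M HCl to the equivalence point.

At equivalence: moles acid = moles base. moles HCl = 0.425 × 20/1000 = 0.0085 mol. V_base = moles / 0.367 × 1000 = 23.2 mL.

V_{base} = 23.2 mL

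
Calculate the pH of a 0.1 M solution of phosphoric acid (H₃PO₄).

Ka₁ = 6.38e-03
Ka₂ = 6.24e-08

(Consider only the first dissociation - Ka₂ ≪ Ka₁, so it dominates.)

First dissociation dominates. From Ka₁ = [H⁺][HA⁻]/[H₂A], x² + Ka₁·x − Ka₁·C = 0 with C = 0.1 M and Ka₁ = 6.38e-03. Solving: [H⁺] = (−Ka₁ + √(Ka₁² + 4·Ka₁·C)) / 2 = 2.2269e-02 M. pH = -log(2.2269e-02) = 1.65.

pH = 1.65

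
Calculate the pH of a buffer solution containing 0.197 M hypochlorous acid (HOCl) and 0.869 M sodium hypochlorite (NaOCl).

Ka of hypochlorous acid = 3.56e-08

pKa = -log(3.56e-08) = 7.45. pH = pKa + log([A⁻]/[HA]) = 7.45 + log(0.869/0.197)

pH = 8.09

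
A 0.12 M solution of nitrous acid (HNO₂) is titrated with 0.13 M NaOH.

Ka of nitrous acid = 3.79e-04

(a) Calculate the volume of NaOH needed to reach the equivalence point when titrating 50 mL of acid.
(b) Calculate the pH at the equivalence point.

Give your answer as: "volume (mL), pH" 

moles acid = 0.12 × 50/1000 = 0.006 mol; V_base = moles/0.13 × 1000 = 46.2 mL. At equivalence only the conjugate base is present: [A⁻] = 0.006/0.096 = 6.2400e-02 M. Kb = Kw/Ka = 2.64e-11; [OH⁻] = √(Kb × [A⁻]) = 1.2831e-06; pOH = 5.89; pH = 14 - pOH = 8.11.

V = 46.2 mL, pH = 8.11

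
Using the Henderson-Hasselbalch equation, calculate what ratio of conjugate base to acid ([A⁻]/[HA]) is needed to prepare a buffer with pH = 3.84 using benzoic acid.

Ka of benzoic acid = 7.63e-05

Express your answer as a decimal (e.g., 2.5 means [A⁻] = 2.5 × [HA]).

pKa = -log(7.63e-05) = 4.1175. pH = pKa + log([A⁻]/[HA]), so log([A⁻]/[HA]) = pH − pKa = 3.84 − 4.1175 = -0.2775. [A⁻]/[HA] = 10^(-0.2775) = 0.528

[A⁻]/[HA] = 0.528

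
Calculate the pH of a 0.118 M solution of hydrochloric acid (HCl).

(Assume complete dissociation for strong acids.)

[H⁺] = 0.118 M for strong acid. pH = -log[H⁺] = -log(0.118)

pH = 0.93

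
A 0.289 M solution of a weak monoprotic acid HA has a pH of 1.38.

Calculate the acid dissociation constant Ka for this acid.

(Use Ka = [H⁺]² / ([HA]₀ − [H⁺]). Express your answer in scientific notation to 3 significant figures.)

[H⁺] = 10^(−pH) = 10^(−1.38) = 4.169e-02 M. For HA ⇌ H⁺ + A⁻, Ka = [H⁺][A⁻]/[HA] = [H⁺]² / ([HA]₀ − [H⁺]) = (4.169e-02)² / (0.289 − 4.169e-02) = 7.03e-03.

K_a = 7.03e-03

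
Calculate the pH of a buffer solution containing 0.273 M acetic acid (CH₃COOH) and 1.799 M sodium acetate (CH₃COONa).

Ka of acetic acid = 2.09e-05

pKa = -log(2.09e-05) = 4.68. pH = pKa + log([A⁻]/[HA]) = 4.68 + log(1.799/0.273)

pH = 5.50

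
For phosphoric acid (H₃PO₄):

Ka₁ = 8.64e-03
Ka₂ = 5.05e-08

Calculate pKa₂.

pKa₂ = -log(Ka₂) = -log(5.05e-08) = 7.30.

pK_{a2} = 7.30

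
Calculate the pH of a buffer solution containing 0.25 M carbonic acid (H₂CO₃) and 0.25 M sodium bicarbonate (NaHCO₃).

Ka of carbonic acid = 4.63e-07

pKa = -log(4.63e-07) = 6.33. pH = pKa + log([A⁻]/[HA]) = 6.33 + log(0.25/0.25)

pH = 6.33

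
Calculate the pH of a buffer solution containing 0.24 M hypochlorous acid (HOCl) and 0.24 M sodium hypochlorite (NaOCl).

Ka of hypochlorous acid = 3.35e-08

pKa = -log(3.35e-08) = 7.47. pH = pKa + log([A⁻]/[HA]) = 7.47 + log(0.24/0.24)

pH = 7.47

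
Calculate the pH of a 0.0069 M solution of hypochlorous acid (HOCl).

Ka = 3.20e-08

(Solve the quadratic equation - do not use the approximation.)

x² + Ka×x - Ka×C = 0. Using quadratic formula: [H⁺] = 1.4843e-05

pH = 4.83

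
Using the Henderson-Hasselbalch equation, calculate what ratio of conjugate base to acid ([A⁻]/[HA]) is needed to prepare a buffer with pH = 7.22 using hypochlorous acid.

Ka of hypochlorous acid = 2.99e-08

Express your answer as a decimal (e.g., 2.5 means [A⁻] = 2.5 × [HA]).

pKa = -log(2.99e-08) = 7.5243. pH = pKa + log([A⁻]/[HA]), so log([A⁻]/[HA]) = pH − pKa = 7.22 − 7.5243 = -0.3043. [A⁻]/[HA] = 10^(-0.3043) = 0.496

[A⁻]/[HA] = 0.496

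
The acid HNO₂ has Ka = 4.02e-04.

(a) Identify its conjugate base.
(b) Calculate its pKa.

(a) The conjugate base is formed by removing one H⁺ from HNO₂, giving NO₂⁻. (b) pKa = -log(Ka) = -log(4.02e-04) = 3.40.

Conjugate base: NO₂⁻; pK_a = 3.40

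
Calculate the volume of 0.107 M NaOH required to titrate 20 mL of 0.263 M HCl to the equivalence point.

At equivalence: moles acid = moles base. moles HCl = 0.263 × 20/1000 = 0.00526 mol. V_base = moles / 0.107 × 1000 = 49.2 mL.

V_{base} = 49.2 mL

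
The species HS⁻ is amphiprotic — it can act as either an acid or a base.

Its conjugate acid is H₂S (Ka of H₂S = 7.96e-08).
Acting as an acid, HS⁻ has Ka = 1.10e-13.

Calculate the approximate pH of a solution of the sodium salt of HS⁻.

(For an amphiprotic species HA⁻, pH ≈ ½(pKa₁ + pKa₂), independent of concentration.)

pKa₁ = -log(7.96e-08) = 7.10; pKa₂ = -log(1.10e-13) = 12.96. For an amphiprotic species, pH ≈ ½(pKa₁ + pKa₂) = ½(7.10 + 12.96) = 10.03.

pH = 10.03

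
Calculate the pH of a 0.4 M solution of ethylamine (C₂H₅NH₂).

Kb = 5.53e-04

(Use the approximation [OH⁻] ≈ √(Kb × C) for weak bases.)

[OH⁻] = √(Kb × C) = √(5.53e-04 × 0.4) = 1.4873e-02. pOH = 1.83, pH = 14 - pOH

pH = 12.17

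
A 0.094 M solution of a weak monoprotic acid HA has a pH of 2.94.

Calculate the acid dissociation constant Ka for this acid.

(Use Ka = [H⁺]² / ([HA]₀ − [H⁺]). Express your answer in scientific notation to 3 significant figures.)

[H⁺] = 10^(−pH) = 10^(−2.94) = 1.148e-03 M. For HA ⇌ H⁺ + A⁻, Ka = [H⁺][A⁻]/[HA] = [H⁺]² / ([HA]₀ − [H⁺]) = (1.148e-03)² / (0.094 − 1.148e-03) = 1.42e-05.

K_a = 1.42e-05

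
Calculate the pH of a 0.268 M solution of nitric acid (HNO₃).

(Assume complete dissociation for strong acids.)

[H⁺] = 0.268 M for strong acid. pH = -log[H⁺] = -log(0.268)

pH = 0.57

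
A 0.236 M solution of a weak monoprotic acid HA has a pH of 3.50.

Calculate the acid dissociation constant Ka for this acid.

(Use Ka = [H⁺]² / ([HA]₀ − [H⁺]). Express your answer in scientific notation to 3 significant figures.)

[H⁺] = 10^(−pH) = 10^(−3.50) = 3.162e-04 M. For HA ⇌ H⁺ + A⁻, Ka = [H⁺][A⁻]/[HA] = [H⁺]² / ([HA]₀ − [H⁺]) = (3.162e-04)² / (0.236 − 3.162e-04) = 4.24e-07.

K_a = 4.24e-07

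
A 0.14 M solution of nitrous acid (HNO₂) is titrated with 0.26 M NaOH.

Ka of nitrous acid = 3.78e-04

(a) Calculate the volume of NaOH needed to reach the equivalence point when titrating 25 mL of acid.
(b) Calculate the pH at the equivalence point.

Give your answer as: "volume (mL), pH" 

moles acid = 0.14 × 25/1000 = 0.0035 mol; V_base = moles/0.26 × 1000 = 13.5 mL. At equivalence only the conjugate base is present: [A⁻] = 0.0035/0.038 = 9.1000e-02 M. Kb = Kw/Ka = 2.65e-11; [OH⁻] = √(Kb × [A⁻]) = 1.5516e-06; pOH = 5.81; pH = 14 - pOH = 8.19.

V = 13.5 mL, pH = 8.19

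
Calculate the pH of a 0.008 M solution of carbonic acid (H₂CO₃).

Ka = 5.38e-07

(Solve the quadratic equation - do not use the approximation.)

x² + Ka×x - Ka×C = 0. Using quadratic formula: [H⁺] = 6.5336e-05

pH = 4.18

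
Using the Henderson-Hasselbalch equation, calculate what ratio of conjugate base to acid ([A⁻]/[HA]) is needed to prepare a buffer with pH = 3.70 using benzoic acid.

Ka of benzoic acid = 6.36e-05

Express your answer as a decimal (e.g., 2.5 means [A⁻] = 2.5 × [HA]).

pKa = -log(6.36e-05) = 4.1965. pH = pKa + log([A⁻]/[HA]), so log([A⁻]/[HA]) = pH − pKa = 3.70 − 4.1965 = -0.4965. [A⁻]/[HA] = 10^(-0.4965) = 0.319

[A⁻]/[HA] = 0.319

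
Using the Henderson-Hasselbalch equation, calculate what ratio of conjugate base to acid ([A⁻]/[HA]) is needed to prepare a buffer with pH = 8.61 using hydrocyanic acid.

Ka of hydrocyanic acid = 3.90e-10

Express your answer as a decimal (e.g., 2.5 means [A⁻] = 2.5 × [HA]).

pKa = -log(3.90e-10) = 9.4089. pH = pKa + log([A⁻]/[HA]), so log([A⁻]/[HA]) = pH − pKa = 8.61 − 9.4089 = -0.7989. [A⁻]/[HA] = 10^(-0.7989) = 0.159

[A⁻]/[HA] = 0.159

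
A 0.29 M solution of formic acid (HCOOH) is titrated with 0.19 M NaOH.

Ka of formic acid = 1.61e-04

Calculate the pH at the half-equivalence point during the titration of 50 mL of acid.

At half-equivalence [HA] = [A⁻], so Henderson-Hasselbalch gives pH = pKa = -log(1.61e-04) = 3.79.

pH = pKa = 3.79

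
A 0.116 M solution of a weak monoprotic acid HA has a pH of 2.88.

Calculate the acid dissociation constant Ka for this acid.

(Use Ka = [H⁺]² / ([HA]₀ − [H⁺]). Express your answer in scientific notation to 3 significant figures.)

[H⁺] = 10^(−pH) = 10^(−2.88) = 1.318e-03 M. For HA ⇌ H⁺ + A⁻, Ka = [H⁺][A⁻]/[HA] = [H⁺]² / ([HA]₀ − [H⁺]) = (1.318e-03)² / (0.116 − 1.318e-03) = 1.52e-05.

K_a = 1.52e-05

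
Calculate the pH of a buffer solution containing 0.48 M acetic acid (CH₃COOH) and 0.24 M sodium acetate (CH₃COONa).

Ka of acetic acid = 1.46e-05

pKa = -log(1.46e-05) = 4.84. pH = pKa + log([A⁻]/[HA]) = 4.84 + log(0.24/0.48)

pH = 4.53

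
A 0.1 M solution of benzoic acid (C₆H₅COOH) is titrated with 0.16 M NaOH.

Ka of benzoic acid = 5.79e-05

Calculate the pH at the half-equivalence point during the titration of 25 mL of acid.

At half-equivalence [HA] = [A⁻], so Henderson-Hasselbalch gives pH = pKa = -log(5.79e-05) = 4.24.

pH = pKa = 4.24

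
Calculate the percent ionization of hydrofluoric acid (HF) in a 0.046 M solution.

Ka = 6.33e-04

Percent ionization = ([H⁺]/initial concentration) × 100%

Using Ka equilibrium: x² + Ka×x - Ka×C = 0. Solving: [H⁺] = 5.0889e-03. Percent = (5.0889e-03/0.046) × 100

Percent ionization = 11.1%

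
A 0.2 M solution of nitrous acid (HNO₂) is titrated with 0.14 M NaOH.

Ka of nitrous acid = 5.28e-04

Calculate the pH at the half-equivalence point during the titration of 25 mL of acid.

At half-equivalence [HA] = [A⁻], so Henderson-Hasselbalch gives pH = pKa = -log(5.28e-04) = 3.28.

pH = pKa = 3.28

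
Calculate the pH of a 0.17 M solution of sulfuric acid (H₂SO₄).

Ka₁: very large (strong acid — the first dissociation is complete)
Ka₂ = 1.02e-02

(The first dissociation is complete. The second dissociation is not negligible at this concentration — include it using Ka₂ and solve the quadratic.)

First dissociation is complete: [H⁺]₀ = [HSO₄⁻]₀ = C = 0.17 M. Second dissociation HSO₄⁻ ⇌ H⁺ + SO₄²⁻: let x = [SO₄²⁻]. Ka₂ = (C + x)·x / (C − x) = 1.02e-02 → x² + (C + Ka₂)·x − Ka₂·C = 0 → x² + 0.18020·x − 1.734e-03 = 0. x = (−0.18020 + √(0.18020² + 4 × 1.734e-03)) / 2 = 9.1573e-03 M. [H⁺] = C + x = 0.17 + 9.1573e-03 = 1.7916e-01 M. pH = -log(1.7916e-01) = 0.75.

pH = 0.75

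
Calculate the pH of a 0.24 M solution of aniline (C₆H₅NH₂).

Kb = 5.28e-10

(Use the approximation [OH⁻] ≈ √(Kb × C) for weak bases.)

[OH⁻] = √(Kb × C) = √(5.28e-10 × 0.24) = 1.1257e-05. pOH = 4.95, pH = 14 - pOH

pH = 9.05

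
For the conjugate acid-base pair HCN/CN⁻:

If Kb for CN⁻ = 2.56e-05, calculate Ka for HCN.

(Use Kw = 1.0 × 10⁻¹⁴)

For a conjugate pair Ka × Kb = Kw, so Ka = Kw/Kb = 1.0 × 10⁻¹⁴ / 2.56e-05 = 3.91e-10.

K_a = 3.91e-10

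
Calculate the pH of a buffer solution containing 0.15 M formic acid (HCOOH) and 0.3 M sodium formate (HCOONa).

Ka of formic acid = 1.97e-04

pKa = -log(1.97e-04) = 3.71. pH = pKa + log([A⁻]/[HA]) = 3.71 + log(0.3/0.15)

pH = 4.01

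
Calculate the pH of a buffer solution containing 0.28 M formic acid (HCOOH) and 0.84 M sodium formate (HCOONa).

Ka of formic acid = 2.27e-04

pKa = -log(2.27e-04) = 3.64. pH = pKa + log([A⁻]/[HA]) = 3.64 + log(0.84/0.28)

pH = 4.12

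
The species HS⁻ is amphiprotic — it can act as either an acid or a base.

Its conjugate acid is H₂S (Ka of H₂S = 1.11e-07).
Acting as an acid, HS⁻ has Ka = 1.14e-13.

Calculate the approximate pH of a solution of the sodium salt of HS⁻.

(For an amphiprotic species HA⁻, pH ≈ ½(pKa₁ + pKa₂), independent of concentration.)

pKa₁ = -log(1.11e-07) = 6.95; pKa₂ = -log(1.14e-13) = 12.94. For an amphiprotic species, pH ≈ ½(pKa₁ + pKa₂) = ½(6.95 + 12.94) = 9.95.

pH = 9.95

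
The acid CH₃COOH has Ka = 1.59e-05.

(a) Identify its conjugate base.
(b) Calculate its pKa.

(a) The conjugate base is formed by removing one H⁺ from CH₃COOH, giving CH₃COO⁻. (b) pKa = -log(Ka) = -log(1.59e-05) = 4.80.

Conjugate base: CH₃COO⁻; pK_a = 4.80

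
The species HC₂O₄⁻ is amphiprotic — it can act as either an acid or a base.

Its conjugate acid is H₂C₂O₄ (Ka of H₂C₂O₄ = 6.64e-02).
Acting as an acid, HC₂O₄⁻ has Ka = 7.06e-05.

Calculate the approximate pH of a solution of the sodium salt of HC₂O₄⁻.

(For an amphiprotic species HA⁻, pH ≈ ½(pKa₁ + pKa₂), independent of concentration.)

pKa₁ = -log(6.64e-02) = 1.18; pKa₂ = -log(7.06e-05) = 4.15. For an amphiprotic species, pH ≈ ½(pKa₁ + pKa₂) = ½(1.18 + 4.15) = 2.66.

pH = 2.66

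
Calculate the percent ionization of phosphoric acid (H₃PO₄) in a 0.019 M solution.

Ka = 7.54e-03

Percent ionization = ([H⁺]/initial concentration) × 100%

Using Ka equilibrium: x² + Ka×x - Ka×C = 0. Solving: [H⁺] = 8.7788e-03. Percent = (8.7788e-03/0.019) × 100

Percent ionization = 46.2%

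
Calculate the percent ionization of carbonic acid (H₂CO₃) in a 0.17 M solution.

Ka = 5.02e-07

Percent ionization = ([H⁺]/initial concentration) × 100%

Using Ka equilibrium: x² + Ka×x - Ka×C = 0. Solving: [H⁺] = 2.9188e-04. Percent = (2.9188e-04/0.17) × 100

Percent ionization = 0.172%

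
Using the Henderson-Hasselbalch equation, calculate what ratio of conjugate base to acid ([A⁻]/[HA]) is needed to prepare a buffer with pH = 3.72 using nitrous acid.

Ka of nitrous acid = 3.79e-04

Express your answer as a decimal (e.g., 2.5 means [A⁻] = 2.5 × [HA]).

pKa = -log(3.79e-04) = 3.4214. pH = pKa + log([A⁻]/[HA]), so log([A⁻]/[HA]) = pH − pKa = 3.72 − 3.4214 = 0.2986. [A⁻]/[HA] = 10^(0.2986) = 1.99

[A⁻]/[HA] = 1.99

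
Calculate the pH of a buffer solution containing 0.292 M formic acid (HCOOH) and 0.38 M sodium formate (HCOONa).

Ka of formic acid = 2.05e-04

pKa = -log(2.05e-04) = 3.69. pH = pKa + log([A⁻]/[HA]) = 3.69 + log(0.38/0.292)

pH = 3.80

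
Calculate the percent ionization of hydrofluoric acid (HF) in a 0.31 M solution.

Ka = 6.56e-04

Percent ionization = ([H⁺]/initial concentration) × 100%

Using Ka equilibrium: x² + Ka×x - Ka×C = 0. Solving: [H⁺] = 1.3936e-02. Percent = (1.3936e-02/0.31) × 100

Percent ionization = 4.5%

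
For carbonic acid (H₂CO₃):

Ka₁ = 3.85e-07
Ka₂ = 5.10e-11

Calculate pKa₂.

pKa₂ = -log(Ka₂) = -log(5.10e-11) = 10.29.

pK_{a2} = 10.29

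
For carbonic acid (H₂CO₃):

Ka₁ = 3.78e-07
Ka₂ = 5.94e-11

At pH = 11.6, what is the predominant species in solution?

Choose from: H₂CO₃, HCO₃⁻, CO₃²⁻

pKa₁ = 6.42, pKa₂ = 10.23. For a polyprotic acid the predominant species crosses at each pKa: below pKa_n the protonated form dominates, above it the deprotonated form does. At pH = 11.6, the predominant species is CO₃²⁻.

CO₃²⁻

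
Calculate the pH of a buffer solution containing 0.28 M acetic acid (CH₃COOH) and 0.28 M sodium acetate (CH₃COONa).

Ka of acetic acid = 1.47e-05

pKa = -log(1.47e-05) = 4.83. pH = pKa + log([A⁻]/[HA]) = 4.83 + log(0.28/0.28)

pH = 4.83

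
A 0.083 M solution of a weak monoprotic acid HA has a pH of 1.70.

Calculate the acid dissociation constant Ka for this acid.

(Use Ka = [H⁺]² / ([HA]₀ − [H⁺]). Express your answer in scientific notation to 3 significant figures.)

[H⁺] = 10^(−pH) = 10^(−1.70) = 1.995e-02 M. For HA ⇌ H⁺ + A⁻, Ka = [H⁺][A⁻]/[HA] = [H⁺]² / ([HA]₀ − [H⁺]) = (1.995e-02)² / (0.083 − 1.995e-02) = 6.31e-03.

K_a = 6.31e-03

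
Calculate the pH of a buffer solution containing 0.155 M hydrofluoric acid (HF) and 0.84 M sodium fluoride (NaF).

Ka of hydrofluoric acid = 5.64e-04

pKa = -log(5.64e-04) = 3.25. pH = pKa + log([A⁻]/[HA]) = 3.25 + log(0.84/0.155)

pH = 3.98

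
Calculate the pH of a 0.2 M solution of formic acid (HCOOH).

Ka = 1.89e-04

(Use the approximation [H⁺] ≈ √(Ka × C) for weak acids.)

[H⁺] = √(Ka × C) = √(1.89e-04 × 0.2) = 6.1482e-03. pH = -log(6.1482e-03)

pH = 2.21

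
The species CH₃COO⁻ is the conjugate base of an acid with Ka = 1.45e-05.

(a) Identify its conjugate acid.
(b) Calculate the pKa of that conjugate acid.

(a) The conjugate acid is formed by adding one H⁺ to CH₃COO⁻, giving CH₃COOH. (b) pKa = -log(Ka) = -log(1.45e-05) = 4.84.

Conjugate acid: CH₃COOH; pK_a = 4.84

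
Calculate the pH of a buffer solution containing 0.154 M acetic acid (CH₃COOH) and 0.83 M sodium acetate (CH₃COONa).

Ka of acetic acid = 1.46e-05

pKa = -log(1.46e-05) = 4.84. pH = pKa + log([A⁻]/[HA]) = 4.84 + log(0.83/0.154)

pH = 5.57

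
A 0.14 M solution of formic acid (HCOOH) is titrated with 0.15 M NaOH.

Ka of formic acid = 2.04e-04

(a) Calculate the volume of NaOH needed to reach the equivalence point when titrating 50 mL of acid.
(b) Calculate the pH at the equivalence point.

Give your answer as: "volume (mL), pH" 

moles acid = 0.14 × 50/1000 = 0.007 mol; V_base = moles/0.15 × 1000 = 46.7 mL. At equivalence only the conjugate base is present: [A⁻] = 0.007/0.097 = 7.2414e-02 M. Kb = Kw/Ka = 4.90e-11; [OH⁻] = √(Kb × [A⁻]) = 1.8841e-06; pOH = 5.72; pH = 14 - pOH = 8.28.

V = 46.7 mL, pH = 8.28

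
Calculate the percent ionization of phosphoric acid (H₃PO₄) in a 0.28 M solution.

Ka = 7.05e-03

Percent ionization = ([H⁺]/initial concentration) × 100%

Using Ka equilibrium: x² + Ka×x - Ka×C = 0. Solving: [H⁺] = 4.1044e-02. Percent = (4.1044e-02/0.28) × 100

Percent ionization = 14.7%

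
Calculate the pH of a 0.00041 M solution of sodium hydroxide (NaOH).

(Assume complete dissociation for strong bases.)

[OH⁻] = 0.00041 M for strong base. pOH = -log[OH⁻] = 3.39, pH = 14 - pOH

pH = 10.61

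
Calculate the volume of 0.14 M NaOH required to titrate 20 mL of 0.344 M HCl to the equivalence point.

At equivalence: moles acid = moles base. moles HCl = 0.344 × 20/1000 = 0.00688 mol. V_base = moles / 0.14 × 1000 = 49.1 mL.

V_{base} = 49.1 mL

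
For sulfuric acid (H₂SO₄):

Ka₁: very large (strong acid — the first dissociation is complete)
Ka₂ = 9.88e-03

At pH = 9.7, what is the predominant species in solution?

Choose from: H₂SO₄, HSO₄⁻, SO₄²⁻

The first dissociation is complete, so H₂SO₄ itself is never the predominant species in water; pKa₂ = -log(9.88e-03) = 2.01. For a polyprotic acid the predominant species crosses at each pKa: below pKa_n the protonated form dominates, above it the deprotonated form does. At pH = 9.7, the predominant species is SO₄²⁻.

SO₄²⁻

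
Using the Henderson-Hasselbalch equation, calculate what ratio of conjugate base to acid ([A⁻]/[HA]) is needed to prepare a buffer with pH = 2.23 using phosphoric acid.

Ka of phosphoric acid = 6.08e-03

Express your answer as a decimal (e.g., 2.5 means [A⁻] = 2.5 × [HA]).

pKa = -log(6.08e-03) = 2.2161. pH = pKa + log([A⁻]/[HA]), so log([A⁻]/[HA]) = pH − pKa = 2.23 − 2.2161 = 0.0139. [A⁻]/[HA] = 10^(0.0139) = 1.03

[A⁻]/[HA] = 1.03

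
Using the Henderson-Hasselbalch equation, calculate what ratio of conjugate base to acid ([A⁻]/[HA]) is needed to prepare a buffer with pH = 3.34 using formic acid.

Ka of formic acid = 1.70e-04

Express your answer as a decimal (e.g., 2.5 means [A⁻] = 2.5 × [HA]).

pKa = -log(1.70e-04) = 3.7696. pH = pKa + log([A⁻]/[HA]), so log([A⁻]/[HA]) = pH − pKa = 3.34 − 3.7696 = -0.4296. [A⁻]/[HA] = 10^(-0.4296) = 0.372

[A⁻]/[HA] = 0.372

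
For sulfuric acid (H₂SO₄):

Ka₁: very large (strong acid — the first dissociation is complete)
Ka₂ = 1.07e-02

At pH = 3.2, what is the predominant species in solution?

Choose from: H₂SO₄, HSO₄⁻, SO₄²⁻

The first dissociation is complete, so H₂SO₄ itself is never the predominant species in water; pKa₂ = -log(1.07e-02) = 1.97. For a polyprotic acid the predominant species crosses at each pKa: below pKa_n the protonated form dominates, above it the deprotonated form does. At pH = 3.2, the predominant species is SO₄²⁻.

SO₄²⁻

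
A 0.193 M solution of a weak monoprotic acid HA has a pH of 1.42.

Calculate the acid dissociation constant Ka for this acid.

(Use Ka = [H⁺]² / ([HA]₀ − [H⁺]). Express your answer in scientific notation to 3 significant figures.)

[H⁺] = 10^(−pH) = 10^(−1.42) = 3.802e-02 M. For HA ⇌ H⁺ + A⁻, Ka = [H⁺][A⁻]/[HA] = [H⁺]² / ([HA]₀ − [H⁺]) = (3.802e-02)² / (0.193 − 3.802e-02) = 9.33e-03.

K_a = 9.33e-03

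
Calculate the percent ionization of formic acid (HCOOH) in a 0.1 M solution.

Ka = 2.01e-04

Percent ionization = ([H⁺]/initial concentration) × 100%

Using Ka equilibrium: x² + Ka×x - Ka×C = 0. Solving: [H⁺] = 4.3839e-03. Percent = (4.3839e-03/0.1) × 100

Percent ionization = 4.38%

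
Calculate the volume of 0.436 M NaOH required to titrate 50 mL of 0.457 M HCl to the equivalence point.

At equivalence: moles acid = moles base. moles HCl = 0.457 × 50/1000 = 0.02285 mol. V_base = moles / 0.436 × 1000 = 52.4 mL.

V_{base} = 52.4 mL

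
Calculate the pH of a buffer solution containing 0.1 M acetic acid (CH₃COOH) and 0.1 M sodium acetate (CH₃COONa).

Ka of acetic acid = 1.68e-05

pKa = -log(1.68e-05) = 4.77. pH = pKa + log([A⁻]/[HA]) = 4.77 + log(0.1/0.1)

pH = 4.77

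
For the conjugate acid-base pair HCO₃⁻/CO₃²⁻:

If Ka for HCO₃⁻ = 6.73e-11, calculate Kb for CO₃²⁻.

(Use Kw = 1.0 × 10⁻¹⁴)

For a conjugate pair Ka × Kb = Kw, so Kb = Kw/Ka = 1.0 × 10⁻¹⁴ / 6.73e-11 = 1.49e-04.

K_b = 1.49e-04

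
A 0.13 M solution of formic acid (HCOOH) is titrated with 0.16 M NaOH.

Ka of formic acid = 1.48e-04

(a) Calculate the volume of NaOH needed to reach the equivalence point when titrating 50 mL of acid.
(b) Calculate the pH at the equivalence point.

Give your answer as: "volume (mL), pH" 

moles acid = 0.13 × 50/1000 = 0.0065 mol; V_base = moles/0.16 × 1000 = 40.6 mL. At equivalence only the conjugate base is present: [A⁻] = 0.0065/0.091 = 7.1724e-02 M. Kb = Kw/Ka = 6.76e-11; [OH⁻] = √(Kb × [A⁻]) = 2.2014e-06; pOH = 5.66; pH = 14 - pOH = 8.34.

V = 40.6 mL, pH = 8.34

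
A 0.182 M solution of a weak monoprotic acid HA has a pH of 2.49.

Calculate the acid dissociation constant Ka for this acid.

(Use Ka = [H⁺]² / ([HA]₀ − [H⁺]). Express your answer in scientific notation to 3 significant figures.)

[H⁺] = 10^(−pH) = 10^(−2.49) = 3.236e-03 M. For HA ⇌ H⁺ + A⁻, Ka = [H⁺][A⁻]/[HA] = [H⁺]² / ([HA]₀ − [H⁺]) = (3.236e-03)² / (0.182 − 3.236e-03) = 5.86e-05.

K_a = 5.86e-05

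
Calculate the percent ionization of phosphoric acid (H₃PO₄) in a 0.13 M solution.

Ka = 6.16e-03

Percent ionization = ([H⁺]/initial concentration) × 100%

Using Ka equilibrium: x² + Ka×x - Ka×C = 0. Solving: [H⁺] = 2.5386e-02. Percent = (2.5386e-02/0.13) × 100

Percent ionization = 19.5%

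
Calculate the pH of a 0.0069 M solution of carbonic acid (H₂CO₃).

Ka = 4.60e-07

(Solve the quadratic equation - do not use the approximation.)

x² + Ka×x - Ka×C = 0. Using quadratic formula: [H⁺] = 5.6109e-05

pH = 4.25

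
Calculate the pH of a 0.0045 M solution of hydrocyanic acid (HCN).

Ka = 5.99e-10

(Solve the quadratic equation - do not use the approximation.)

x² + Ka×x - Ka×C = 0. Using quadratic formula: [H⁺] = 1.6415e-06

pH = 5.78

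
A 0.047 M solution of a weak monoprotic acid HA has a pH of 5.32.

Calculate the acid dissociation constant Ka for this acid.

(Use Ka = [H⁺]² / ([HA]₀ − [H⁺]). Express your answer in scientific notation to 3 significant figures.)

[H⁺] = 10^(−pH) = 10^(−5.32) = 4.786e-06 M. For HA ⇌ H⁺ + A⁻, Ka = [H⁺][A⁻]/[HA] = [H⁺]² / ([HA]₀ − [H⁺]) = (4.786e-06)² / (0.047 − 4.786e-06) = 4.87e-10.

K_a = 4.87e-10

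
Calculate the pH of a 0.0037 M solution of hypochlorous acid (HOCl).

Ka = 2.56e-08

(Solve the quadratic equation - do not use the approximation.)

x² + Ka×x - Ka×C = 0. Using quadratic formula: [H⁺] = 9.7196e-06

pH = 5.01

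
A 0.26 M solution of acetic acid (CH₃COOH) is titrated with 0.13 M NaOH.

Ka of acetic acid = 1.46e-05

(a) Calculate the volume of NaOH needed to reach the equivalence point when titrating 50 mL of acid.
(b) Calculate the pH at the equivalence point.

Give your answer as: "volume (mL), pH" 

moles acid = 0.26 × 50/1000 = 0.013 mol; V_base = moles/0.13 × 1000 = 100.0 mL. At equivalence only the conjugate base is present: [A⁻] = 0.013/0.150 = 8.6667e-02 M. Kb = Kw/Ka = 6.85e-10; [OH⁻] = √(Kb × [A⁻]) = 7.7046e-06; pOH = 5.11; pH = 14 - pOH = 8.89.

V = 100.0 mL, pH = 8.89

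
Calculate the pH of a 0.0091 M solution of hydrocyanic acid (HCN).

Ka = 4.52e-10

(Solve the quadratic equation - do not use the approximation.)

x² + Ka×x - Ka×C = 0. Using quadratic formula: [H⁺] = 2.0279e-06

pH = 5.69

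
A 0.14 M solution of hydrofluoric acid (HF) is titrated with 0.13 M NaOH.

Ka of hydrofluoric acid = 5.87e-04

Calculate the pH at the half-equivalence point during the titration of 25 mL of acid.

At half-equivalence [HA] = [A⁻], so Henderson-Hasselbalch gives pH = pKa = -log(5.87e-04) = 3.23.

pH = pKa = 3.23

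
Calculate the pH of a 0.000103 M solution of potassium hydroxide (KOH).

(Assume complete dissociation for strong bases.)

[OH⁻] = 0.000103 M for strong base. pOH = -log[OH⁻] = 3.99, pH = 14 - pOH

pH = 10.01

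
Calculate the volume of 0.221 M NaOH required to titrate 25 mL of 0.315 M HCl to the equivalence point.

At equivalence: moles acid = moles base. moles HCl = 0.315 × 25/1000 = 0.007875 mol. V_base = moles / 0.221 × 1000 = 35.6 mL.

V_{base} = 35.6 mL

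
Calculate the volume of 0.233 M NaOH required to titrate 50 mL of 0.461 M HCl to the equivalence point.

At equivalence: moles acid = moles base. moles HCl = 0.461 × 50/1000 = 0.02305 mol. V_base = moles / 0.233 × 1000 = 98.9 mL.

V_{base} = 98.9 mL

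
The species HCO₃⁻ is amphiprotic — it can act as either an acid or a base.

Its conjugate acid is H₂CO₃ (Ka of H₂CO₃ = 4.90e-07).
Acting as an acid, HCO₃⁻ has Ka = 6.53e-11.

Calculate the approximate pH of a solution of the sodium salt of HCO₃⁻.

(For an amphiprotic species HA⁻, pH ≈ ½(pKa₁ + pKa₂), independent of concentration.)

pKa₁ = -log(4.90e-07) = 6.31; pKa₂ = -log(6.53e-11) = 10.19. For an amphiprotic species, pH ≈ ½(pKa₁ + pKa₂) = ½(6.31 + 10.19) = 8.25.

pH = 8.25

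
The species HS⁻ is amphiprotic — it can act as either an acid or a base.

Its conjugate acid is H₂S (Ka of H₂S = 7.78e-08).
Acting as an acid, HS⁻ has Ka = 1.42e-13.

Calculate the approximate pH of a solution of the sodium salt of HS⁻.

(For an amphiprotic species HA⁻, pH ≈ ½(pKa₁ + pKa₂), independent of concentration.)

pKa₁ = -log(7.78e-08) = 7.11; pKa₂ = -log(1.42e-13) = 12.85. For an amphiprotic species, pH ≈ ½(pKa₁ + pKa₂) = ½(7.11 + 12.85) = 9.98.

pH = 9.98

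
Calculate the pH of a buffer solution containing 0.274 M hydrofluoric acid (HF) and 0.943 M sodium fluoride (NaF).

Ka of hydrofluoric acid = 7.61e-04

pKa = -log(7.61e-04) = 3.12. pH = pKa + log([A⁻]/[HA]) = 3.12 + log(0.943/0.274)

pH = 3.66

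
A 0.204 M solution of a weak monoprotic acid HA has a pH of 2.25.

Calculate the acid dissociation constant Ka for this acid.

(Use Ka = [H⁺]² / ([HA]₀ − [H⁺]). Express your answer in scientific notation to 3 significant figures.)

[H⁺] = 10^(−pH) = 10^(−2.25) = 5.623e-03 M. For HA ⇌ H⁺ + A⁻, Ka = [H⁺][A⁻]/[HA] = [H⁺]² / ([HA]₀ − [H⁺]) = (5.623e-03)² / (0.204 − 5.623e-03) = 1.59e-04.

K_a = 1.59e-04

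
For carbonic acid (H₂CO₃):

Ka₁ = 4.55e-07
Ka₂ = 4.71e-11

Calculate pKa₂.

pKa₂ = -log(Ka₂) = -log(4.71e-11) = 10.33.

pK_{a2} = 10.33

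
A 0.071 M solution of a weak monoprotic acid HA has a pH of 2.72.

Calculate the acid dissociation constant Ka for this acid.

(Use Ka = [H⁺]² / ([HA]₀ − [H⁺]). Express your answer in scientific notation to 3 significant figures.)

[H⁺] = 10^(−pH) = 10^(−2.72) = 1.905e-03 M. For HA ⇌ H⁺ + A⁻, Ka = [H⁺][A⁻]/[HA] = [H⁺]² / ([HA]₀ − [H⁺]) = (1.905e-03)² / (0.071 − 1.905e-03) = 5.25e-05.

K_a = 5.25e-05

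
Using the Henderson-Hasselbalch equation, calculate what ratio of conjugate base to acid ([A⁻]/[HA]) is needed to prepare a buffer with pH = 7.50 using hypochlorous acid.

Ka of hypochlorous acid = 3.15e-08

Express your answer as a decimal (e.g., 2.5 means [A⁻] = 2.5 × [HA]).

pKa = -log(3.15e-08) = 7.5017. pH = pKa + log([A⁻]/[HA]), so log([A⁻]/[HA]) = pH − pKa = 7.50 − 7.5017 = -0.0017. [A⁻]/[HA] = 10^(-0.0017) = 0.996

[A⁻]/[HA] = 0.996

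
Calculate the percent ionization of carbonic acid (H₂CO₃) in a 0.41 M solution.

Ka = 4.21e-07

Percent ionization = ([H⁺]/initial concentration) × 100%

Using Ka equilibrium: x² + Ka×x - Ka×C = 0. Solving: [H⁺] = 4.1525e-04. Percent = (4.1525e-04/0.41) × 100

Percent ionization = 0.101%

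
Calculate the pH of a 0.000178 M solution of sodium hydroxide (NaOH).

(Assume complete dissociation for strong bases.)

[OH⁻] = 0.000178 M for strong base. pOH = -log[OH⁻] = 3.75, pH = 14 - pOH

pH = 10.25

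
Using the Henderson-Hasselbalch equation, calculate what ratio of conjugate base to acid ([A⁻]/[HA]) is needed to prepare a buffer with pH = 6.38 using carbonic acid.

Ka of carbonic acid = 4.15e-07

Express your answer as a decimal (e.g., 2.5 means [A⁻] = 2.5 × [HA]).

pKa = -log(4.15e-07) = 6.3820. pH = pKa + log([A⁻]/[HA]), so log([A⁻]/[HA]) = pH − pKa = 6.38 − 6.3820 = -0.0020. [A⁻]/[HA] = 10^(-0.0020) = 0.996

[A⁻]/[HA] = 0.996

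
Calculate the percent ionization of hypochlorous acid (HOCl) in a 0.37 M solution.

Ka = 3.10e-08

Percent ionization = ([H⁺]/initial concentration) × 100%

Using Ka equilibrium: x² + Ka×x - Ka×C = 0. Solving: [H⁺] = 1.0708e-04. Percent = (1.0708e-04/0.37) × 100

Percent ionization = 0.0289%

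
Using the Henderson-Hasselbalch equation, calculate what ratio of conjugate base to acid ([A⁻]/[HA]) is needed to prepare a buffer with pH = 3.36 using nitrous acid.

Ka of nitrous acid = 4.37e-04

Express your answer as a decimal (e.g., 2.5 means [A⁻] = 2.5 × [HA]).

pKa = -log(4.37e-04) = 3.3595. pH = pKa + log([A⁻]/[HA]), so log([A⁻]/[HA]) = pH − pKa = 3.36 − 3.3595 = 0.0005. [A⁻]/[HA] = 10^(0.0005) = 1.00

[A⁻]/[HA] = 1.00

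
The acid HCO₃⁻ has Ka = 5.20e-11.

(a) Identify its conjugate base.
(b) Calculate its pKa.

(a) The conjugate base is formed by removing one H⁺ from HCO₃⁻, giving CO₃²⁻. (b) pKa = -log(Ka) = -log(5.20e-11) = 10.28.

Conjugate base: CO₃²⁻; pK_a = 10.28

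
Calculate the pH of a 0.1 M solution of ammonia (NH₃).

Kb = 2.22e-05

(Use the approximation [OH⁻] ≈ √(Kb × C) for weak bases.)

[OH⁻] = √(Kb × C) = √(2.22e-05 × 0.1) = 1.4900e-03. pOH = 2.83, pH = 14 - pOH

pH = 11.17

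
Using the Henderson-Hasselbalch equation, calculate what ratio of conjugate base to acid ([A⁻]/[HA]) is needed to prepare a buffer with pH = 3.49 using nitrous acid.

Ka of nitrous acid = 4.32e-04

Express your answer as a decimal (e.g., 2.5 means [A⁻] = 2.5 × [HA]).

pKa = -log(4.32e-04) = 3.3645. pH = pKa + log([A⁻]/[HA]), so log([A⁻]/[HA]) = pH − pKa = 3.49 − 3.3645 = 0.1255. [A⁻]/[HA] = 10^(0.1255) = 1.34

[A⁻]/[HA] = 1.34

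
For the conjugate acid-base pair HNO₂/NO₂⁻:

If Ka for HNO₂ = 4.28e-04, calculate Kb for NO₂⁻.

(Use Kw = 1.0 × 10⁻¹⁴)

For a conjugate pair Ka × Kb = Kw, so Kb = Kw/Ka = 1.0 × 10⁻¹⁴ / 4.28e-04 = 2.34e-11.

K_b = 2.34e-11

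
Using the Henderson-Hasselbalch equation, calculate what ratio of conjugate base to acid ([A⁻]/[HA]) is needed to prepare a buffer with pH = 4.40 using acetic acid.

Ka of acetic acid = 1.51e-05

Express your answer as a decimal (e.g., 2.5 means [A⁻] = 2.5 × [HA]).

pKa = -log(1.51e-05) = 4.8210. pH = pKa + log([A⁻]/[HA]), so log([A⁻]/[HA]) = pH − pKa = 4.40 − 4.8210 = -0.4210. [A⁻]/[HA] = 10^(-0.4210) = 0.379

[A⁻]/[HA] = 0.379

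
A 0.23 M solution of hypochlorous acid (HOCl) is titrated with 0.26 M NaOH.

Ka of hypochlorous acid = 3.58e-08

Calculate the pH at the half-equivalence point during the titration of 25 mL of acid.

At half-equivalence [HA] = [A⁻], so Henderson-Hasselbalch gives pH = pKa = -log(3.58e-08) = 7.45.

pH = pKa = 7.45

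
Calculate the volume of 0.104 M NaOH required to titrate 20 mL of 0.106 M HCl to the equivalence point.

At equivalence: moles acid = moles base. moles HCl = 0.106 × 20/1000 = 0.00212 mol. V_base = moles / 0.104 × 1000 = 20.4 mL.

V_{base} = 20.4 mL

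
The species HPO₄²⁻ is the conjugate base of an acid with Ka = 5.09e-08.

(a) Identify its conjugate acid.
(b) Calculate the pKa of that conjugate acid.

(a) The conjugate acid is formed by adding one H⁺ to HPO₄²⁻, giving H₂PO₄⁻. (b) pKa = -log(Ka) = -log(5.09e-08) = 7.29.

Conjugate acid: H₂PO₄⁻; pK_a = 7.29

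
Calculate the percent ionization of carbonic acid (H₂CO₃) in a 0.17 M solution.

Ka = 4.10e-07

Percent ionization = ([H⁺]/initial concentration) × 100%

Using Ka equilibrium: x² + Ka×x - Ka×C = 0. Solving: [H⁺] = 2.6380e-04. Percent = (2.6380e-04/0.17) × 100

Percent ionization = 0.155%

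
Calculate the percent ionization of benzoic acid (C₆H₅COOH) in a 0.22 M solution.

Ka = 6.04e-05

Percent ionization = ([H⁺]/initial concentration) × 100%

Using Ka equilibrium: x² + Ka×x - Ka×C = 0. Solving: [H⁺] = 3.6152e-03. Percent = (3.6152e-03/0.22) × 100

Percent ionization = 1.64%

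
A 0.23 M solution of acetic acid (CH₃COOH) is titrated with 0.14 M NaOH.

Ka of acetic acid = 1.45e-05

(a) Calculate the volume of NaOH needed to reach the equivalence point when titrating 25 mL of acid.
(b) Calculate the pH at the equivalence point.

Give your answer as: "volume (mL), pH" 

moles acid = 0.23 × 25/1000 = 0.00575 mol; V_base = moles/0.14 × 1000 = 41.1 mL. At equivalence only the conjugate base is present: [A⁻] = 0.00575/0.066 = 8.7027e-02 M. Kb = Kw/Ka = 6.90e-10; [OH⁻] = √(Kb × [A⁻]) = 7.7472e-06; pOH = 5.11; pH = 14 - pOH = 8.89.

V = 41.1 mL, pH = 8.89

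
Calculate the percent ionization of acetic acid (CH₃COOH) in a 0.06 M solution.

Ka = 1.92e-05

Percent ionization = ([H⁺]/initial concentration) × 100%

Using Ka equilibrium: x² + Ka×x - Ka×C = 0. Solving: [H⁺] = 1.0638e-03. Percent = (1.0638e-03/0.06) × 100

Percent ionization = 1.77%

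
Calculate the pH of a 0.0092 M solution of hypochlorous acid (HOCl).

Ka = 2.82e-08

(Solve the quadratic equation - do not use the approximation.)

x² + Ka×x - Ka×C = 0. Using quadratic formula: [H⁺] = 1.6093e-05

pH = 4.79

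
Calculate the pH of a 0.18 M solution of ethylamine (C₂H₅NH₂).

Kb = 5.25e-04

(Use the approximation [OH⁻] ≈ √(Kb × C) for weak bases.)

[OH⁻] = √(Kb × C) = √(5.25e-04 × 0.18) = 9.7211e-03. pOH = 2.01, pH = 14 - pOH

pH = 11.99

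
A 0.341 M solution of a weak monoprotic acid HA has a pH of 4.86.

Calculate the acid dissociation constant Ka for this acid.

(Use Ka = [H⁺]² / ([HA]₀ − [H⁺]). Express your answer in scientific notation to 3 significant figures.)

[H⁺] = 10^(−pH) = 10^(−4.86) = 1.380e-05 M. For HA ⇌ H⁺ + A⁻, Ka = [H⁺][A⁻]/[HA] = [H⁺]² / ([HA]₀ − [H⁺]) = (1.380e-05)² / (0.341 − 1.380e-05) = 5.59e-10.

K_a = 5.59e-10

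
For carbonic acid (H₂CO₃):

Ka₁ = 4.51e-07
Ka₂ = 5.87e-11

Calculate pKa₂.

pKa₂ = -log(Ka₂) = -log(5.87e-11) = 10.23.

pK_{a2} = 10.23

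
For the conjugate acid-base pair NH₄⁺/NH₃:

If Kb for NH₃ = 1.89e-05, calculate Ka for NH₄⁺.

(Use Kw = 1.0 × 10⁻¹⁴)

For a conjugate pair Ka × Kb = Kw, so Ka = Kw/Kb = 1.0 × 10⁻¹⁴ / 1.89e-05 = 5.29e-10.

K_a = 5.29e-10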